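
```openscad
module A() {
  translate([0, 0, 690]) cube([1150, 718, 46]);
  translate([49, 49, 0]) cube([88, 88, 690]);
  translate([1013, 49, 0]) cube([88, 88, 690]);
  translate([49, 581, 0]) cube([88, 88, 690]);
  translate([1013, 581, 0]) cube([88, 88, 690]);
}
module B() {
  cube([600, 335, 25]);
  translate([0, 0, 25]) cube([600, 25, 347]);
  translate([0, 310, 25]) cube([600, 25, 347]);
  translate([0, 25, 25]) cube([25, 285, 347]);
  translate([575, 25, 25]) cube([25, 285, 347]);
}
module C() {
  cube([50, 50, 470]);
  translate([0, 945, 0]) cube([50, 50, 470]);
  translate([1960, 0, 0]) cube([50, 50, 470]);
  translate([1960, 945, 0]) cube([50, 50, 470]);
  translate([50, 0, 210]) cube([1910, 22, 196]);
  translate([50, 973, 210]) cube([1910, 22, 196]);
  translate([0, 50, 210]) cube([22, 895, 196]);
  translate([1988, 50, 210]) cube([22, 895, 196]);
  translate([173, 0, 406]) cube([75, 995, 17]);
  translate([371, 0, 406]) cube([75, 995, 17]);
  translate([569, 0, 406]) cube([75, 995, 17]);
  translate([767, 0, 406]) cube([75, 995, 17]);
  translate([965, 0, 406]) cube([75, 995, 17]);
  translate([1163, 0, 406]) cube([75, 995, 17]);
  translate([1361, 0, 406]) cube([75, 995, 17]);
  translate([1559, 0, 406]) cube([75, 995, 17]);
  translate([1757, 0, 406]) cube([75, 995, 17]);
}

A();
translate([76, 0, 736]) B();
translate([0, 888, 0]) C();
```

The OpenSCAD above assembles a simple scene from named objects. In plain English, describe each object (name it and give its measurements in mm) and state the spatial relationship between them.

A is a table with a 1150×718 mm rectangular top, 46 mm thick, top surface at z = 736 mm, supported by four 88×88 mm square legs, each inset 49 mm from the nearest pair of top edges, running from the floor.

B is an open storage box with external size 600×335×372 mm and wall thickness 25 mm (the base is also 25 mm thick). The base covers the whole footprint; the four walls stand on the base, with the y-facing walls full-width and the x-facing walls fitting between their inner faces.

C is a bed frame 2010 mm long (x) by 995 mm wide (y). Four 50×50 mm corner posts, 470 mm tall, at the corners of the footprint. Four rails of 22 mm thickness and 196 mm height run between adjacent posts with their undersides at z = 210 mm, their outer faces flush with the outside of the frame (the two x-running rails run between the posts' inner faces; the two y-running rails run between the posts' inner faces). 9 slats, each 75 mm wide (x) and 17 mm thick, lie across the top of the two x-running rails, running the full 995 mm width of the frame in y; the slats are evenly spaced along x between the inner faces of the end posts with equal gaps (rounded down to the nearest mm) at the −x end and between each pair — any rounding remainder accumulates at the +x end.

The open box is on top of the table. The bed frame is on the floor beside the table on its +y side.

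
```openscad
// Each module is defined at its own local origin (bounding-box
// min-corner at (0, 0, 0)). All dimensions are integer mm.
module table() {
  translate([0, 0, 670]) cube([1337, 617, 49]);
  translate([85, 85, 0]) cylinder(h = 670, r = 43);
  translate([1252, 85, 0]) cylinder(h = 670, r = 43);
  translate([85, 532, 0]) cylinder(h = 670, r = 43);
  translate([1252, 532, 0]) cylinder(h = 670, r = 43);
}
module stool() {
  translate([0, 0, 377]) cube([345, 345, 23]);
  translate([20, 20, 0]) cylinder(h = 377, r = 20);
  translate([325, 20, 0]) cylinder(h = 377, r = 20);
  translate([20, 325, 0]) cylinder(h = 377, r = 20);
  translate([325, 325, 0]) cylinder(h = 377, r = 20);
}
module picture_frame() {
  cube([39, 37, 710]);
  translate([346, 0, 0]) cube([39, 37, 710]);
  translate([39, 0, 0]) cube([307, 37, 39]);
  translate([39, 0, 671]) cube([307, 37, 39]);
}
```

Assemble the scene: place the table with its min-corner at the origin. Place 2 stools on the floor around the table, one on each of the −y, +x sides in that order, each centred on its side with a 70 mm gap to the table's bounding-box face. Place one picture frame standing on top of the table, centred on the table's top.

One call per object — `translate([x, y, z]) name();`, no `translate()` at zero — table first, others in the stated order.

table();
translate([496, -415, 0]) stool();
translate([1407, 136, 0]) stool();
translate([476, 290, 719]) picture_frame();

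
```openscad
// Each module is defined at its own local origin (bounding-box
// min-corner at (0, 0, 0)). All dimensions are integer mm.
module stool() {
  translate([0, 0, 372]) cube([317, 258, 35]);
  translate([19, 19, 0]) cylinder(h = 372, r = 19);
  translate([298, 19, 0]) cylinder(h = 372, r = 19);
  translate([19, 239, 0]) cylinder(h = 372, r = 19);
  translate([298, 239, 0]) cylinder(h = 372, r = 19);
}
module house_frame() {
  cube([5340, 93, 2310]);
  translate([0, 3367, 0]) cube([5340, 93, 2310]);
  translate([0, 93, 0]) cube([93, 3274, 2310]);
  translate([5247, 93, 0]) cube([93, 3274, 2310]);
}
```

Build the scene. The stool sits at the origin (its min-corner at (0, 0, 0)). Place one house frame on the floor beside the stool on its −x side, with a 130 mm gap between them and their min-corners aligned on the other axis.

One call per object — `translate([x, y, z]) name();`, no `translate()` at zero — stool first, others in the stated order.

stool();
translate([-5470, 0, 0]) house_frame();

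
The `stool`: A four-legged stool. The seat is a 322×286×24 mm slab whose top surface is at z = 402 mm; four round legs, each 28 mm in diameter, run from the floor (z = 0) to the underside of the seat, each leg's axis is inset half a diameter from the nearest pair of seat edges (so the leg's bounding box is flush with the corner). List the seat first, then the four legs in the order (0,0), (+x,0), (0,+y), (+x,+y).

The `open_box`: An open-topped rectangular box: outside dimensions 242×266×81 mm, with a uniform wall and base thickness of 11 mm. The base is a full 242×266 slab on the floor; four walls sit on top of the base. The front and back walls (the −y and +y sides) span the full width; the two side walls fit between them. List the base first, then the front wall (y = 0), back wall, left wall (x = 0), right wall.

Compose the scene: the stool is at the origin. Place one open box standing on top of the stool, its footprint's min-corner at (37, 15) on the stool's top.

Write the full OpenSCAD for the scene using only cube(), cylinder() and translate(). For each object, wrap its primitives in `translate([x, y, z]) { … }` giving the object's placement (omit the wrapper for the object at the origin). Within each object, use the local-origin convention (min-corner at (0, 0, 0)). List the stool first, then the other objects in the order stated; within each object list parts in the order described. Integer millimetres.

translate([0, 0, 378]) cube([322, 286, 24]);
translate([14, 14, 0]) cylinder(h = 378, r = 14);
translate([308, 14, 0]) cylinder(h = 378, r = 14);
translate([14, 272, 0]) cylinder(h = 378, r = 14);
translate([308, 272, 0]) cylinder(h = 378, r = 14);
translate([37, 15, 402]) {
  cube([242, 266, 11]);
  translate([0, 0, 11]) cube([242, 11, 70]);
  translate([0, 255, 11]) cube([242, 11, 70]);
  translate([0, 11, 11]) cube([11, 244, 70]);
  translate([231, 11, 11]) cube([11, 244, 70]);
}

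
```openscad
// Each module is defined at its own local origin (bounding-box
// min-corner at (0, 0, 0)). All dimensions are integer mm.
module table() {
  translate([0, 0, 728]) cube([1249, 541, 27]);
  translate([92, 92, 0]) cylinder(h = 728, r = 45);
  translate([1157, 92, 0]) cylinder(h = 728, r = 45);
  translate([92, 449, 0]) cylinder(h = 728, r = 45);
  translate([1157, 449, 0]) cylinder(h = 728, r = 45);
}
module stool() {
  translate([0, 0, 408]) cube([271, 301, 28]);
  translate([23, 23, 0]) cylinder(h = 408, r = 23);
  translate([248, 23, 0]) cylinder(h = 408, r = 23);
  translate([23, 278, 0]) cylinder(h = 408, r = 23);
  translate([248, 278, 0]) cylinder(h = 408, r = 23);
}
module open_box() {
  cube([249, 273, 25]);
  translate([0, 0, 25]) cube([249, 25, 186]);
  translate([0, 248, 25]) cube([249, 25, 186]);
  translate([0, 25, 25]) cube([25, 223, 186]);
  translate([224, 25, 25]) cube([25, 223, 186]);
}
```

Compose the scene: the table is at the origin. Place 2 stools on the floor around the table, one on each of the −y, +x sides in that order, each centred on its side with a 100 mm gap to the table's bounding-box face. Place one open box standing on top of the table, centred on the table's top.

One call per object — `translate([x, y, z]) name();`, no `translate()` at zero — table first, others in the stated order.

table();
translate([489, -401, 0]) stool();
translate([1349, 120, 0]) stool();
translate([500, 134, 755]) open_box();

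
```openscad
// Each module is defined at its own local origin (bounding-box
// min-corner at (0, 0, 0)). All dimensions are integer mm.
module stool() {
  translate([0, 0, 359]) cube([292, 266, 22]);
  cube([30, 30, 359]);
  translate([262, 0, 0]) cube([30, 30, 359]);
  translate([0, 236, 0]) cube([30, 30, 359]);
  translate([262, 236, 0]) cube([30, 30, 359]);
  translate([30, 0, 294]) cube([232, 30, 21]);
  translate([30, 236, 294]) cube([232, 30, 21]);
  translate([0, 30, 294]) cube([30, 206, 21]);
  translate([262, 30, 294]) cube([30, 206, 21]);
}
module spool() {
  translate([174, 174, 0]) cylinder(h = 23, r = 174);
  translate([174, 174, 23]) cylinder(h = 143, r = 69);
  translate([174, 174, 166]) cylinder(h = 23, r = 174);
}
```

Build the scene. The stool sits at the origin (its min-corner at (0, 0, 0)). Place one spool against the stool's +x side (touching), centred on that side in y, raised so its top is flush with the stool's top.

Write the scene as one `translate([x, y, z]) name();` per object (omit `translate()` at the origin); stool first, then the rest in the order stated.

stool();
translate([292, -41, 192]) spool();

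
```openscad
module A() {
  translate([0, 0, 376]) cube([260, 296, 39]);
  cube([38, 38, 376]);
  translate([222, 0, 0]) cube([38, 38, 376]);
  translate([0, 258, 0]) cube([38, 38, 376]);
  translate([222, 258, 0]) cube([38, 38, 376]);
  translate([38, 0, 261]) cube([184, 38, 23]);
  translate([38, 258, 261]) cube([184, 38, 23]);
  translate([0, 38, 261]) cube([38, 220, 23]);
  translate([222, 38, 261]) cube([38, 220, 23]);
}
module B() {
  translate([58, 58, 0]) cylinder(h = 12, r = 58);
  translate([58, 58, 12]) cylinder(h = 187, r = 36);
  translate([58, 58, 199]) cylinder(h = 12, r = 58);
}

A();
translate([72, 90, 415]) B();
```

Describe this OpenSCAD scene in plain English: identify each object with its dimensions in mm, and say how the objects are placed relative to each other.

A is a simple wooden stool: a rectangular seat 260 mm (x) by 296 mm (y), 39 mm thick, top face at z = 415 mm, on four square legs, each 38×38 mm in cross-section. The legs rest on z = 0, each flush with a corner of the seat. Four stretchers, 38 mm wide and 23 mm tall, connect adjacent legs with their undersides at z = 261 mm, each running between the inner faces of the legs it joins and aligned with the legs' outer faces on the other axis.

B is a spool: two coaxial disc flanges of radius 58 mm and thickness 12 mm, joined by a core cylinder of radius 36 mm and height 187 mm. The lower flange rests on z = 0 and the three cylinders share a vertical axis.

The spool is on top of the stool, centred.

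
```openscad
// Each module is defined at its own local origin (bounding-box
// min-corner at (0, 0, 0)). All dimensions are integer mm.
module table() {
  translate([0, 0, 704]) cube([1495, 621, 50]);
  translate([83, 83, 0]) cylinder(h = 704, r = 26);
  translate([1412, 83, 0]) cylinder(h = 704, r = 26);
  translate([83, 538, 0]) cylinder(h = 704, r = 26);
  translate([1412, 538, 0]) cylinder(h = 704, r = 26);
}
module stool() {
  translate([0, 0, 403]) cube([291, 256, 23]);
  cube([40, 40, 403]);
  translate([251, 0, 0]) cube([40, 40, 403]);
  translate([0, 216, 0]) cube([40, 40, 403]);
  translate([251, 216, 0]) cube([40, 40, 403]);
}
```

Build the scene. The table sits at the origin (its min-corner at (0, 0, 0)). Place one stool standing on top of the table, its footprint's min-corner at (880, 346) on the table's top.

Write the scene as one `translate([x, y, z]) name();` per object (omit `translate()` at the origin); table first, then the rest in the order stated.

table();
translate([880, 346, 754]) stool();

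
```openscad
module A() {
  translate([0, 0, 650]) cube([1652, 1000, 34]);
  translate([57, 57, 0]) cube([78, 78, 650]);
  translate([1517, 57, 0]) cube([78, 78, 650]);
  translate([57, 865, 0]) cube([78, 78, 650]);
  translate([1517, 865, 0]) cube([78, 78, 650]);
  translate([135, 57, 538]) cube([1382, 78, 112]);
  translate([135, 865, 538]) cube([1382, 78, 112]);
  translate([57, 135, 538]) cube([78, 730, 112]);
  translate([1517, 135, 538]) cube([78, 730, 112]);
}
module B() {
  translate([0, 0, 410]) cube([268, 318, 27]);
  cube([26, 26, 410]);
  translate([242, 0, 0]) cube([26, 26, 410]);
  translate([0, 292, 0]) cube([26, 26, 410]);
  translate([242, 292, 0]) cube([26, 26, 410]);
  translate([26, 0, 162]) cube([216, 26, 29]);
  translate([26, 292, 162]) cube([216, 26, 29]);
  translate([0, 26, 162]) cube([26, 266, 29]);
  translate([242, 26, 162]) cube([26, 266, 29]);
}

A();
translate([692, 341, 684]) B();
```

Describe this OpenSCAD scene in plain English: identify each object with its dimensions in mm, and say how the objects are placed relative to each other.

A is a table with a 1652×1000 mm rectangular top, 34 mm thick, top surface at z = 684 mm, supported by four 78×78 mm square legs, each inset 57 mm from the nearest pair of top edges, running from the floor. Four apron rails, 78 mm thick and 112 mm tall, run between adjacent legs with their top edges flush with the underside of the top and their outer faces flush with the legs' outer faces.

B is a four-legged stool. The seat is 268×318 mm, 27 mm thick, top at z = 437 mm. It stands on four square legs, each 26×26 mm in cross-section, from z = 0 to the seat underside, each flush with a corner of the seat. Four stretchers, 26 mm wide and 29 mm tall, connect adjacent legs with their undersides at z = 162 mm, each running between the inner faces of the legs it joins and aligned with the legs' outer faces on the other axis.

The stool is on top of the table, centred.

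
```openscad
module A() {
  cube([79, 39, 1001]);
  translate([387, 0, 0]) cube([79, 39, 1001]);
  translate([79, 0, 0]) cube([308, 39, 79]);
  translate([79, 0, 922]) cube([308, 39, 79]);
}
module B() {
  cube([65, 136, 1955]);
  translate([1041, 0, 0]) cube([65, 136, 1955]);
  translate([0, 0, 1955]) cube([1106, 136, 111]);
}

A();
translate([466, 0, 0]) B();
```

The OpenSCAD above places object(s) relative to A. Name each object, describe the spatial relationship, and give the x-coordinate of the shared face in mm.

A is a picture frame. B is a door frame. The door frame is against the picture frame's +x side, with their −y faces flush. The x-coordinate of the shared face is 466 mm.

The picture frame's +x face and the door frame's −x face are both at x = 466 mm.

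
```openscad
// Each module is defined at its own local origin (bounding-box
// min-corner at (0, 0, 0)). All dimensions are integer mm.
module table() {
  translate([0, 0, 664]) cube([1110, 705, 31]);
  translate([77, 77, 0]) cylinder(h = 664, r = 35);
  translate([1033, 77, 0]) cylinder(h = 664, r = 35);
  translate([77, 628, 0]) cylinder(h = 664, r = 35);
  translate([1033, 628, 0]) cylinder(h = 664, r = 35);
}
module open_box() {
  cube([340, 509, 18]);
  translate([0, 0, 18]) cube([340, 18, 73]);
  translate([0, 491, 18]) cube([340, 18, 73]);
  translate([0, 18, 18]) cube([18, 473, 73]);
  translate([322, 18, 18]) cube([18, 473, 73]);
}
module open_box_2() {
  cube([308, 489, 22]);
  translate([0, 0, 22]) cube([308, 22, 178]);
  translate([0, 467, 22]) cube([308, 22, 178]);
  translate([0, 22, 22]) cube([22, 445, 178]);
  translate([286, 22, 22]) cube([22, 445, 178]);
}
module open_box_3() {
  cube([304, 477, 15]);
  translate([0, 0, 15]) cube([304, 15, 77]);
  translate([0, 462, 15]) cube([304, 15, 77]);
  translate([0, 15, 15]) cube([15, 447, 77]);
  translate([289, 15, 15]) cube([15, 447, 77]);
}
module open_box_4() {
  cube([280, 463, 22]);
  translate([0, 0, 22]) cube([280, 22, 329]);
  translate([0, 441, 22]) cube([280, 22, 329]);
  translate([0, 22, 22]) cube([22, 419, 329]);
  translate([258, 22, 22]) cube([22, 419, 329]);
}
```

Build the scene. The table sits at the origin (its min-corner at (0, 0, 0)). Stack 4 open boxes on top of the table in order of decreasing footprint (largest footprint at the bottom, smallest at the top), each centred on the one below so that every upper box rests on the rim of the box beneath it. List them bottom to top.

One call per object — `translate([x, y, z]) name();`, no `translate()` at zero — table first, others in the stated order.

table();
translate([385, 98, 695]) open_box();
translate([401, 108, 786]) open_box_2();
translate([403, 114, 986]) open_box_3();
translate([415, 121, 1078]) open_box_4();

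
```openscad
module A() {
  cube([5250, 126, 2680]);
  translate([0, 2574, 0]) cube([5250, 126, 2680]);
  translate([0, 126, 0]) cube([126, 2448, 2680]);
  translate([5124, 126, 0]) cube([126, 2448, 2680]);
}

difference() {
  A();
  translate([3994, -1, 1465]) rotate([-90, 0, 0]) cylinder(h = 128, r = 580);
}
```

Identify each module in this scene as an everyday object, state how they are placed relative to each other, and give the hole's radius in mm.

The subtracted cylinder has r = 580 mm.

A is a house frame. The house frame has a circular hole through its front wall. The hole's radius is 580 mm.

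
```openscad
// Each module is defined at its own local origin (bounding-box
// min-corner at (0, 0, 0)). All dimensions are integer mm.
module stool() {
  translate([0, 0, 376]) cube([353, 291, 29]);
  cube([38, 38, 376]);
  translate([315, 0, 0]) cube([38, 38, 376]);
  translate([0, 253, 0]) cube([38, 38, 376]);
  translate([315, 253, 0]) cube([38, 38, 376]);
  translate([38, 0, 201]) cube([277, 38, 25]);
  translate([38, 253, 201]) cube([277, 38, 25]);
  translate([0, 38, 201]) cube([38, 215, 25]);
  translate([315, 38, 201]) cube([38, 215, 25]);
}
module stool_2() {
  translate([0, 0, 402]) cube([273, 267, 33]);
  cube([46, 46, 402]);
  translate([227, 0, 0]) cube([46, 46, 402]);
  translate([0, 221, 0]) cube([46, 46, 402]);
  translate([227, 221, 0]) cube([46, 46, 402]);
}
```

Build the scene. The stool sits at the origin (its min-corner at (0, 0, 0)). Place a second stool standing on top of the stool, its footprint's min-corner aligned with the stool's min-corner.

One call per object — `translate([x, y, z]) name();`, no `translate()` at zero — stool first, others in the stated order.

stool();
translate([0, 0, 405]) stool_2();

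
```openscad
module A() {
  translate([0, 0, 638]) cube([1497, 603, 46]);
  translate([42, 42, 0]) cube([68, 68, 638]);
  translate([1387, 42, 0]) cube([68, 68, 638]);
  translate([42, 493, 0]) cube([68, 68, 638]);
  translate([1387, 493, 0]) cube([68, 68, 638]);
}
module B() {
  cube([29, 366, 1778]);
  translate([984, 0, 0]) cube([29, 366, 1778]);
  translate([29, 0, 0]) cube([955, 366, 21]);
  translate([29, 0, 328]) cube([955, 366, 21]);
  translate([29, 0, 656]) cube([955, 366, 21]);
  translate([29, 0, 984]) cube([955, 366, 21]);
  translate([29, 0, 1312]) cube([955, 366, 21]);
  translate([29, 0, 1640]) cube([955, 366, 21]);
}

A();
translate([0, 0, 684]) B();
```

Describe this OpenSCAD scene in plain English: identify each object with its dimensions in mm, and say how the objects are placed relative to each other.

A is a table: top 1497 mm (x) × 603 mm (y), 46 mm thick, upper face at z = 684 mm, on four 68×68 mm square legs, each inset 42 mm from the nearest pair of top edges, running from z = 0 to the bottom of the top.

B is a bookshelf 1013 mm wide overall, 366 mm deep and 1778 mm tall. The two sides are 29 mm thick vertical panels. 6 horizontal shelves of 21 mm thickness span between the inner faces of the sides; the lowest shelf sits on the floor and shelves are stacked with a clear vertical gap of 307 mm between each pair.

The bookshelf is on top of the table.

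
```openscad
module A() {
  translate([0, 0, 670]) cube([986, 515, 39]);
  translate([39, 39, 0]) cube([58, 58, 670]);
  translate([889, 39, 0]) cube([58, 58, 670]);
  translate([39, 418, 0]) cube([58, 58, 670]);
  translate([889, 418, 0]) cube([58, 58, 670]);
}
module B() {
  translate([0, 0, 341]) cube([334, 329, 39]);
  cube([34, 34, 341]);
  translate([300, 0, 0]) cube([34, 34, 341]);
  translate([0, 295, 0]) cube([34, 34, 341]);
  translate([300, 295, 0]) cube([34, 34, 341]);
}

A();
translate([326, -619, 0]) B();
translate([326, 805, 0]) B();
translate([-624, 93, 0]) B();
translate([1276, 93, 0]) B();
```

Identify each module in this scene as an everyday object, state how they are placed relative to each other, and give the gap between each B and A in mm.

A is a table. B is a stool. Four stools sit around the table at the −y, +y, −x, +x sides. The gap between each stool and the table is 290 mm.

Each stool's nearest face is 290 mm from the table's bounding box.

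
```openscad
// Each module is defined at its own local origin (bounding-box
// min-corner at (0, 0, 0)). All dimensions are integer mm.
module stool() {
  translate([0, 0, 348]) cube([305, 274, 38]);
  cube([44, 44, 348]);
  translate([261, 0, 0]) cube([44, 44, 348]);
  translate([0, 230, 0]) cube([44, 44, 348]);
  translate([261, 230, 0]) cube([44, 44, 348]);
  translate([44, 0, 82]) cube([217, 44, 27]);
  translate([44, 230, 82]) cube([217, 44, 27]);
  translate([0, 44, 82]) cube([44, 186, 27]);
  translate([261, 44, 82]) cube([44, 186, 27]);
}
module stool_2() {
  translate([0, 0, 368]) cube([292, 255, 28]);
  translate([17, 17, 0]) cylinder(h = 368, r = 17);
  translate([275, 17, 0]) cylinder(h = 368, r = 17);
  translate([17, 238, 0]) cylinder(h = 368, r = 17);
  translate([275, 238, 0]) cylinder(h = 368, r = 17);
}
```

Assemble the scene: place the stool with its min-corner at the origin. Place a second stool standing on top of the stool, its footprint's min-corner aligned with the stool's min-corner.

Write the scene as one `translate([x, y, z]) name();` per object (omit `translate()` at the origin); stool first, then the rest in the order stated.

stool();
translate([0, 0, 386]) stool_2();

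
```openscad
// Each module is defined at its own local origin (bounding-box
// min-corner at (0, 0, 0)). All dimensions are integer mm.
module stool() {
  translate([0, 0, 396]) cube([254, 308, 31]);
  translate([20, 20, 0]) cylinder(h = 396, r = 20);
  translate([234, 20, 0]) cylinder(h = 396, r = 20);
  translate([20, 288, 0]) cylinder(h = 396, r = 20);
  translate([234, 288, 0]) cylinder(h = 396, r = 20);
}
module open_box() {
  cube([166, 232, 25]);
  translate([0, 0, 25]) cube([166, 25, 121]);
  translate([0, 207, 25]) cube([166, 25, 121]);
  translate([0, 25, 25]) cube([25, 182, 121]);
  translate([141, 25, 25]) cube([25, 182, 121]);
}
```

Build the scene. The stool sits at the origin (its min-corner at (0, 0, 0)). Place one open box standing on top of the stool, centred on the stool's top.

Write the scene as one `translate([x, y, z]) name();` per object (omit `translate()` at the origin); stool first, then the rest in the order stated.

stool();
translate([44, 38, 427]) open_box();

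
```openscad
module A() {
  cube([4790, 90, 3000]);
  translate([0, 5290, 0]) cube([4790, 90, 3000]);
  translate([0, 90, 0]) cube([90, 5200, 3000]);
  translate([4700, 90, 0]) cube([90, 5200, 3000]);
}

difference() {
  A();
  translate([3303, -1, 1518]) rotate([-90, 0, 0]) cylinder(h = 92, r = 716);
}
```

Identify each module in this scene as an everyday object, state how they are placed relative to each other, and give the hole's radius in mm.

The subtracted cylinder has r = 716 mm.

A is a house frame. The house frame has a circular hole through its front wall. The hole's radius is 716 mm.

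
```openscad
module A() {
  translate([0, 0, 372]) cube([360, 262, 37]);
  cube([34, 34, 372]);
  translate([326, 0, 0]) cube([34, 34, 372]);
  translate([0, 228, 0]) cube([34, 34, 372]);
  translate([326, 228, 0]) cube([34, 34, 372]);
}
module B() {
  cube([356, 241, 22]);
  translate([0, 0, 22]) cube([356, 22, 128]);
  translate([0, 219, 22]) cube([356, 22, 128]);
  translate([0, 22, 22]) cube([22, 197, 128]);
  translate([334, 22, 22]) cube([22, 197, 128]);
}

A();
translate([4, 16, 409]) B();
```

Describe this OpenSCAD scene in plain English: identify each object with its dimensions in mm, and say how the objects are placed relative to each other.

A is a four-legged stool. The seat is a 360×262×37 mm slab whose top surface is at z = 409 mm; four square legs, each 34×34 mm in cross-section, run from the floor (z = 0) to the underside of the seat, each flush with a corner of the seat.

B is an open storage box with external size 356×241×150 mm and wall thickness 22 mm (the base is also 22 mm thick). The base covers the whole footprint; the four walls stand on the base, with the y-facing walls full-width and the x-facing walls fitting between their inner faces.

The open box is on top of the stool.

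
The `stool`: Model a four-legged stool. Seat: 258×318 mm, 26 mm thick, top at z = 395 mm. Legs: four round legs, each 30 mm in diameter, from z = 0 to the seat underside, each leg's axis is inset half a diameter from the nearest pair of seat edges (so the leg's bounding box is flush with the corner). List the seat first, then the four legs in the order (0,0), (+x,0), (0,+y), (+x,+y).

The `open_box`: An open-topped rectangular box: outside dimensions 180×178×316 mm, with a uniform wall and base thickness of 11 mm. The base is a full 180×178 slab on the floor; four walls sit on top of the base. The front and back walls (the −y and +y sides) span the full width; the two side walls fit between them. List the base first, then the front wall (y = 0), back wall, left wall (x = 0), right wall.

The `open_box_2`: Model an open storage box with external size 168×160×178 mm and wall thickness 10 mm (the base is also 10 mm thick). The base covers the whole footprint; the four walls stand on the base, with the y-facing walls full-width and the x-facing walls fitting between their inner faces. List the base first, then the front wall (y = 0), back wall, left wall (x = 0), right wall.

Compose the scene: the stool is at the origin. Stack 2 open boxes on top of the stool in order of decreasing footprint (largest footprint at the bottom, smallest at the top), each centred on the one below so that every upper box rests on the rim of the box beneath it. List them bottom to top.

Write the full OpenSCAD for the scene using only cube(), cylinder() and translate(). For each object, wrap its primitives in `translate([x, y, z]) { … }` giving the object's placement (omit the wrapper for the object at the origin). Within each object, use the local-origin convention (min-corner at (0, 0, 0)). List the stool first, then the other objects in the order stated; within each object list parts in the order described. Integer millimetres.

translate([0, 0, 369]) cube([258, 318, 26]);
translate([15, 15, 0]) cylinder(h = 369, r = 15);
translate([243, 15, 0]) cylinder(h = 369, r = 15);
translate([15, 303, 0]) cylinder(h = 369, r = 15);
translate([243, 303, 0]) cylinder(h = 369, r = 15);
translate([39, 70, 395]) {
  cube([180, 178, 11]);
  translate([0, 0, 11]) cube([180, 11, 305]);
  translate([0, 167, 11]) cube([180, 11, 305]);
  translate([0, 11, 11]) cube([11, 156, 305]);
  translate([169, 11, 11]) cube([11, 156, 305]);
}
translate([45, 79, 711]) {
  cube([168, 160, 10]);
  translate([0, 0, 10]) cube([168, 10, 168]);
  translate([0, 150, 10]) cube([168, 10, 168]);
  translate([0, 10, 10]) cube([10, 140, 168]);
  translate([158, 10, 10]) cube([10, 140, 168]);
}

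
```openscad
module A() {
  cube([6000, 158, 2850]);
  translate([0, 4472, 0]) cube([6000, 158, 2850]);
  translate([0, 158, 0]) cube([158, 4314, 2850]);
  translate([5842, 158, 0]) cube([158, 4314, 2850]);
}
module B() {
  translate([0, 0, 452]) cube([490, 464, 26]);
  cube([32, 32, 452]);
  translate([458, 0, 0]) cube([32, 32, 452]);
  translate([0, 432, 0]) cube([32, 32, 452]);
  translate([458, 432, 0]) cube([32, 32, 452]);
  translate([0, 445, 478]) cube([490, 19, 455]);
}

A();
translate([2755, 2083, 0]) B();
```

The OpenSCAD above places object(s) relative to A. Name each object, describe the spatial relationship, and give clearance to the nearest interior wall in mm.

Clearances: x = 2597, y = 1925; minimum 1925 mm.

A is a house frame. B is a chair. The chair sits inside the house frame, centred. The clearance to the nearest interior wall is 1925 mm.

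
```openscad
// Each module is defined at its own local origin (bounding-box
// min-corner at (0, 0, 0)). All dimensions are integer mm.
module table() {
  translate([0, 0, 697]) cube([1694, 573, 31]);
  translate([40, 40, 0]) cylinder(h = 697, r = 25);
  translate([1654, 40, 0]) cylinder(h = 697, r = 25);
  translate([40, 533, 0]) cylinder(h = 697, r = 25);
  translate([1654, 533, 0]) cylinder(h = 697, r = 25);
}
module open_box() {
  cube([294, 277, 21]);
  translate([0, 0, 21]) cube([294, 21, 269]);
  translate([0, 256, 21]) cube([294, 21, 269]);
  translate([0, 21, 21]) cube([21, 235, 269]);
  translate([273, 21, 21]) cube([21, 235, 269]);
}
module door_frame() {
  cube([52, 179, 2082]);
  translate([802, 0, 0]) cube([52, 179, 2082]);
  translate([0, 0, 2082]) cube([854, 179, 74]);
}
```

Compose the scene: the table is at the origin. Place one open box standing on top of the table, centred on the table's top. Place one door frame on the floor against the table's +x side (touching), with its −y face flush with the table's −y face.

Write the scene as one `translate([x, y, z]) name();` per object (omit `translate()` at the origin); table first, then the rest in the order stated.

table();
translate([700, 148, 728]) open_box();
translate([1694, 0, 0]) door_frame();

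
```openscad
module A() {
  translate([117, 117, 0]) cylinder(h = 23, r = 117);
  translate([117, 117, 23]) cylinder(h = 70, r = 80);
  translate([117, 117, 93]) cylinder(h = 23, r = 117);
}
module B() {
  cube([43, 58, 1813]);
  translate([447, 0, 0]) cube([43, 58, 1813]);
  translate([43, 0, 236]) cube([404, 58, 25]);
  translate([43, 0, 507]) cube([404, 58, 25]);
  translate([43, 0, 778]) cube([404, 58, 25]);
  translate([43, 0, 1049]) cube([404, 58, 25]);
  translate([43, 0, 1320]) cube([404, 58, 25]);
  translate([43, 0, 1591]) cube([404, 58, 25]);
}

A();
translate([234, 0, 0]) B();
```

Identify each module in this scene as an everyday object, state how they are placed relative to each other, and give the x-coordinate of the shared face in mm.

The spool's +x face and the ladder's −x face are both at x = 234 mm.

A is a spool. B is a ladder. The ladder is against the spool's +x side, with their −y faces flush. The x-coordinate of the shared face is 234 mm.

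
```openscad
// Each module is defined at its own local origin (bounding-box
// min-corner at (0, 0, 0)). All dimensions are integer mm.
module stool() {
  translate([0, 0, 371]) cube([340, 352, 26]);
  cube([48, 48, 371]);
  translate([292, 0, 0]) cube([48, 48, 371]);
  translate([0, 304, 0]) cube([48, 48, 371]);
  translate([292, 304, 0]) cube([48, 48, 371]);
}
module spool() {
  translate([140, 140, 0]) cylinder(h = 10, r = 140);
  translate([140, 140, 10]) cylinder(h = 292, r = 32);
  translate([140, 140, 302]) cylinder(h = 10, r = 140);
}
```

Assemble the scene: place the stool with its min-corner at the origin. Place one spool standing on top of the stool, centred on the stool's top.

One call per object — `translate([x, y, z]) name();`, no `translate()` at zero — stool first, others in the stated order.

stool();
translate([30, 36, 397]) spool();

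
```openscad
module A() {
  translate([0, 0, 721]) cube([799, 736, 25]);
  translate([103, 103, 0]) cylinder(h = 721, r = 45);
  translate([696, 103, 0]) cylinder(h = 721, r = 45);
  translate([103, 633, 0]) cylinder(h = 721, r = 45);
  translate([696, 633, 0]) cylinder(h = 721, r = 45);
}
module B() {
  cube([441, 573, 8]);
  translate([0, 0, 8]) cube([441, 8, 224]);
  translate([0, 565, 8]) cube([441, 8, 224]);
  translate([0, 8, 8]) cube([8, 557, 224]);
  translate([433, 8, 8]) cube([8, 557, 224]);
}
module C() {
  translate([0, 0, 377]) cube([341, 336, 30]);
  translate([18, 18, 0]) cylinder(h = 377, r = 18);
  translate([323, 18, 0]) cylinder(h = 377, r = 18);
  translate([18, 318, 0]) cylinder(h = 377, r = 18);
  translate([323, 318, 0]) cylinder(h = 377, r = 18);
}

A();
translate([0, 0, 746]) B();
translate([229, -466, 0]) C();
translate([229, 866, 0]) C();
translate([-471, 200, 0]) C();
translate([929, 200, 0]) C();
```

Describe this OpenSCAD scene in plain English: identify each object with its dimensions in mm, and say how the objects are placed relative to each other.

A is a rectangular dining table. The top is 799×736×25 mm with its upper surface at z = 746 mm. It stands on four round legs of 90 mm diameter, each leg's bounding box inset 58 mm from the nearest pair of top edges, running from the floor to the underside of the top.

B is an open storage box with external size 441×573×232 mm and wall thickness 8 mm (the base is also 8 mm thick). The base covers the whole footprint; the four walls stand on the base, with the y-facing walls full-width and the x-facing walls fitting between their inner faces.

C is a four-legged stool. The seat is a 341×336×30 mm slab whose top surface is at z = 407 mm; four round legs, each 36 mm in diameter, run from the floor (z = 0) to the underside of the seat, each leg's axis is inset half a diameter from the nearest pair of seat edges (so the leg's bounding box is flush with the corner).

The open box is on top of the table. Four stools sit around the table at the −y, +y, −x, +x sides.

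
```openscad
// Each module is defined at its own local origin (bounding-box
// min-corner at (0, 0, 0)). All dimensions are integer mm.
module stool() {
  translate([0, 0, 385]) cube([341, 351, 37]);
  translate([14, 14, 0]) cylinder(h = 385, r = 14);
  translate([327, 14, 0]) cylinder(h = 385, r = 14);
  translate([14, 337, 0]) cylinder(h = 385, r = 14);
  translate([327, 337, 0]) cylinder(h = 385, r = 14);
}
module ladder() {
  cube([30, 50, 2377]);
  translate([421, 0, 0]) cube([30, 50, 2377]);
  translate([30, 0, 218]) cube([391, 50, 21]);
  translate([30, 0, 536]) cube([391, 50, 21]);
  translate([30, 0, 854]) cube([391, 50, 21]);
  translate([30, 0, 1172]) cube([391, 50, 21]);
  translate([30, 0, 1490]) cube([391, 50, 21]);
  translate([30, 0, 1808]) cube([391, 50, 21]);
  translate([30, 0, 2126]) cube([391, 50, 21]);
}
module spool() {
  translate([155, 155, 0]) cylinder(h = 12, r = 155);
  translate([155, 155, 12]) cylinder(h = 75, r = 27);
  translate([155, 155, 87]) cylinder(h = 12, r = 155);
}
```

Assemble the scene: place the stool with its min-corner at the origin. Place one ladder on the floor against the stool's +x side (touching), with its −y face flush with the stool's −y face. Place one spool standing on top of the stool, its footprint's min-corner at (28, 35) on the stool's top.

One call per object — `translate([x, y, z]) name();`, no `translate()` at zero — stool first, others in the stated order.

stool();
translate([341, 0, 0]) ladder();
translate([28, 35, 422]) spool();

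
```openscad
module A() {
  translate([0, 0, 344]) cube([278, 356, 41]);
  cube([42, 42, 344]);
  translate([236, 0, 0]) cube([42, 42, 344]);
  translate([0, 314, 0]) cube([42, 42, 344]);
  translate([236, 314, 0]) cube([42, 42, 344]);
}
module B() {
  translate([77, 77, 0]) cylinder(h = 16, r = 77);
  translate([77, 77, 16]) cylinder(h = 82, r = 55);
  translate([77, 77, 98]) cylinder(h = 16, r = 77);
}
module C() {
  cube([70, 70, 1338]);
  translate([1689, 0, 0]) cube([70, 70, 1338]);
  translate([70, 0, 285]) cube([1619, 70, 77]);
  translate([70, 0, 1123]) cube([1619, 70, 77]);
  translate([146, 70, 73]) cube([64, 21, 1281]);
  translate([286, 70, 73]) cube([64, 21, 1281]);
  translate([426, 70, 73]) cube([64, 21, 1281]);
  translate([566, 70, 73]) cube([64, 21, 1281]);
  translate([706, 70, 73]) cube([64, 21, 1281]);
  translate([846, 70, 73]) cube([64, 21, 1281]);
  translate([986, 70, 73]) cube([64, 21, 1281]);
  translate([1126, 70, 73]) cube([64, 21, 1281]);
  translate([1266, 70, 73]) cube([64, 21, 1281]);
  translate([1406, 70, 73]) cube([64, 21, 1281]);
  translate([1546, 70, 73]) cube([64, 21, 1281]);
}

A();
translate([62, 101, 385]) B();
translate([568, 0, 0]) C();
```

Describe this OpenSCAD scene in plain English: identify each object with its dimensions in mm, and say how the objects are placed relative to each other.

A is a four-legged stool. The seat is 278×356 mm, 41 mm thick, top at z = 385 mm. It stands on four square legs, each 42×42 mm in cross-section, from z = 0 to the seat underside, each flush with a corner of the seat.

B is a spool: two coaxial disc flanges of radius 77 mm and thickness 16 mm, joined by a core cylinder of radius 55 mm and height 82 mm. The lower flange rests on z = 0 and the three cylinders share a vertical axis.

C is a fence section. Two 70×70 mm posts, 1338 mm tall, stand on the floor with a clear span of 1619 mm between their inner faces. Two horizontal rails of 70×77 mm section span the gap between the posts with their undersides at z = 285 mm and z = 1123 mm, flush with the posts' −y face. 11 pickets, each 64 mm wide, 21 mm thick and 1281 mm tall, are fixed to the +y face of the rails with their bottoms at z = 73 mm, evenly spaced across the span with equal gaps (rounded down to the nearest mm) at the −x end and between each pair — any rounding remainder accumulates at the +x end.

The spool is on top of the stool, centred. The fence section is on the floor beside the stool on its +x side.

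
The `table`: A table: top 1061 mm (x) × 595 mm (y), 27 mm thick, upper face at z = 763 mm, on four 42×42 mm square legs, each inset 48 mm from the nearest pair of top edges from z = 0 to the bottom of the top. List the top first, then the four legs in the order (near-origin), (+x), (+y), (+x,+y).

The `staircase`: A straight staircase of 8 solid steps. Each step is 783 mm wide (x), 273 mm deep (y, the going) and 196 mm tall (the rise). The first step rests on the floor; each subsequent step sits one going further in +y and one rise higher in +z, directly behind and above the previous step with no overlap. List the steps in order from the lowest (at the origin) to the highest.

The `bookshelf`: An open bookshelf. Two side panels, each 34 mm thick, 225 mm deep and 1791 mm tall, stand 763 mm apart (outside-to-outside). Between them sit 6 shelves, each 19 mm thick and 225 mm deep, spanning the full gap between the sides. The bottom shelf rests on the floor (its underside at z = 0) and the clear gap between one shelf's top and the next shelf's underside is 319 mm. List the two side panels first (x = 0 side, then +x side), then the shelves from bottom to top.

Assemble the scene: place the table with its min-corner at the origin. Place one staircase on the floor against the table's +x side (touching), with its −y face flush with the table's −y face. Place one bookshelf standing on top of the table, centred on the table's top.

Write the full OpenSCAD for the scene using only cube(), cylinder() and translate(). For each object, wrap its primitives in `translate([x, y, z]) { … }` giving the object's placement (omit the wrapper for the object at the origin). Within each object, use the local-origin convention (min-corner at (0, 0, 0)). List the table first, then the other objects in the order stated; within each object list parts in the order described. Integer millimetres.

translate([0, 0, 736]) cube([1061, 595, 27]);
translate([48, 48, 0]) cube([42, 42, 736]);
translate([971, 48, 0]) cube([42, 42, 736]);
translate([48, 505, 0]) cube([42, 42, 736]);
translate([971, 505, 0]) cube([42, 42, 736]);
translate([1061, 0, 0]) {
  cube([783, 273, 196]);
  translate([0, 273, 196]) cube([783, 273, 196]);
  translate([0, 546, 392]) cube([783, 273, 196]);
  translate([0, 819, 588]) cube([783, 273, 196]);
  translate([0, 1092, 784]) cube([783, 273, 196]);
  translate([0, 1365, 980]) cube([783, 273, 196]);
  translate([0, 1638, 1176]) cube([783, 273, 196]);
  translate([0, 1911, 1372]) cube([783, 273, 196]);
}
translate([149, 185, 763]) {
  cube([34, 225, 1791]);
  translate([729, 0, 0]) cube([34, 225, 1791]);
  translate([34, 0, 0]) cube([695, 225, 19]);
  translate([34, 0, 338]) cube([695, 225, 19]);
  translate([34, 0, 676]) cube([695, 225, 19]);
  translate([34, 0, 1014]) cube([695, 225, 19]);
  translate([34, 0, 1352]) cube([695, 225, 19]);
  translate([34, 0, 1690]) cube([695, 225, 19]);
}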